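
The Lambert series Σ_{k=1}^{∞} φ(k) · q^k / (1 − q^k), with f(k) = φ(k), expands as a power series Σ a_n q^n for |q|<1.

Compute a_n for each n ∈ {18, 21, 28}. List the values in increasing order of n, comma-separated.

q^18  k|18↦φ(k): 18:6 9:6 6:2 3:2 2:1 1:1  a_18=18
n=21: 1·21 3·7 7·3 21·1  φ→[1+2+6+12]=21
n=28: 1·28 2·14 4·7 7·4 14·2 28·1  φ→[1+1+2+6+6+12]=28

18, 21, 28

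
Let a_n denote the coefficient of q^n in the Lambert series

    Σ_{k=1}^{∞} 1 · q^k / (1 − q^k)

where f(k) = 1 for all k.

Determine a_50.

a_50 = 6

q^50  k|50↦f(k): 50:1 25:1 10:1 5:1 2:1 1:1  a_50=6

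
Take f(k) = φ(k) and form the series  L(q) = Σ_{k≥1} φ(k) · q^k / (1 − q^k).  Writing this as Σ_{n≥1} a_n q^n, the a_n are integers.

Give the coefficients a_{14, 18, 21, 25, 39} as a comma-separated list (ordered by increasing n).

q^14  k|14↦φ(k): 14:6 7:6 2:1 1:1  a_14=14
d|18:{1,2,3,6,9,18}  Σφ=1+1+2+2+6+6=18
n=21: 1·21 3·7 7·3 21·1  φ→[1+2+6+12]=21
q^25  k|25↦φ(k): 1:1 5:4 25:20  a_25=25
[q^39] φ(39)=24,φ(13)=12,φ(3)=2,φ(1)=1 ⇒ 39

14, 18, 21, 25, 39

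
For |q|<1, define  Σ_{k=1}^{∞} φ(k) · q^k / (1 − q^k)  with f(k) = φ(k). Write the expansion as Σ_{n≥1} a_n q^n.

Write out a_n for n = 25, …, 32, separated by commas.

n=25: 25·1 5·5 1·25  φ→[20+4+1]=25
d|26:{26,13,2,1}  Σφ=12+12+1+1=26
q^27  k|27↦φ(k): 27:18 9:6 3:2 1:1  a_27=27
q^28  k|28↦φ(k): 1:1 2:1 4:2 7:6 14:6 28:12  a_28=28
n=29: 1·29 29·1  φ→[1+28]=29
q^30  k|30↦φ(k): 30:8 15:8 10:4 6:2 5:4 3:2 2:1 1:1  a_30=30
n=31: 1·31 31·1  φ→[1+30]=31
n=32: 32·1 16·2 8·4 4·8 2·16 1·32  φ→[16+8+4+2+1+1]=32

25, 26, 27, 28, 29, 30, 31, 32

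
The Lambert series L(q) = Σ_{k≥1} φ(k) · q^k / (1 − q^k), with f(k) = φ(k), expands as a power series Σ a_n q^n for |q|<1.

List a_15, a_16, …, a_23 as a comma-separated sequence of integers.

q^15  k|15↦φ(k): 1:1 3:2 5:4 15:8  a_15=15
[q^16] φ(1)=1,φ(2)=1,φ(4)=2,φ(8)=4,φ(16)=8 ⇒ 16
d|17:{17,1}  Σφ=16+1=17
q^18  k|18↦φ(k): 1:1 2:1 3:2 6:2 9:6 18:6  a_18=18
d|19:{1,19}  Σφ=1+18=19
q^20  k|20↦φ(k): 1:1 2:1 4:2 5:4 10:4 20:8  a_20=20
q^21  k|21↦φ(k): 21:12 7:6 3:2 1:1  a_21=21
n=22: 22·1 11·2 2·11 1·22  φ→[10+10+1+1]=22
d|23:{1,23}  Σφ=1+22=23

15, 16, 17, 18, 19, 20, 21, 22, 23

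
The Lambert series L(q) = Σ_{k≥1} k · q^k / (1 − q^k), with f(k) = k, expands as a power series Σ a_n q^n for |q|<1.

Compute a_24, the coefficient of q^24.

d|24:{24,12,8,6,4,3,2,1}  Σf=24+12+8+6+4+3+2+1=60

a_24 = 60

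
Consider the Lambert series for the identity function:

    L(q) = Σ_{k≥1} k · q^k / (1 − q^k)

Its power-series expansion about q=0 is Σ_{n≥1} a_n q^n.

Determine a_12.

a_12 = 28

n=12: 12·1 6·2 4·3 3·4 2·6 1·12  f→[12+6+4+3+2+1]=28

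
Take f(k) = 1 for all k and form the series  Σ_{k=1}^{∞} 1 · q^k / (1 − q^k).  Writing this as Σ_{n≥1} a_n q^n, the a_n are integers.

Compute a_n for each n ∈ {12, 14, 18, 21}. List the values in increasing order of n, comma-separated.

d|12:{12,6,4,3,2,1}  Σf=1+1+1+1+1+1=6
d|14:{14,7,2,1}  Σf=1+1+1+1=4
d|18:{1,2,3,6,9,18}  Σf=1+1+1+1+1+1=6
d|21:{21,7,3,1}  Σf=1+1+1+1=4

6, 4, 6, 4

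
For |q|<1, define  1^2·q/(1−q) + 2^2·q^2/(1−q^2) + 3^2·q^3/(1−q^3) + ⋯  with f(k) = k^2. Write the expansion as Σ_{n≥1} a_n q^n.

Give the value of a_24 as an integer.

q^24  k|24↦f(k): 1:1 2:4 3:9 4:16 6:36 8:64 12:144 24:576  a_24=850

a_24 = 850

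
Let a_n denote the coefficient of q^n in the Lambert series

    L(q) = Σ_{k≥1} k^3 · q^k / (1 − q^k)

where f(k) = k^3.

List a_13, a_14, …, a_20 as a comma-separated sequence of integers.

2198, 3096, 3528, 4681, 4914, 6813, 6860, 9198

[q^13] f(13)=2197,f(1)=1 ⇒ 2198
q^14  k|14↦f(k): 14:2744 7:343 2:8 1:1  a_14=3096
[q^15] f(1)=1,f(3)=27,f(5)=125,f(15)=3375 ⇒ 3528
[q^16] f(1)=1,f(2)=8,f(4)=64,f(8)=512,f(16)=4096 ⇒ 4681
[q^17] f(1)=1,f(17)=4913 ⇒ 4914
n=18: 18·1 9·2 6·3 3·6 2·9 1·18  f→[5832+729+216+27+8+1]=6813
q^19  k|19↦f(k): 19:6859 1:1  a_19=6860
q^20  k|20↦f(k): 1:1 2:8 4:64 5:125 10:1000 20:8000  a_20=9198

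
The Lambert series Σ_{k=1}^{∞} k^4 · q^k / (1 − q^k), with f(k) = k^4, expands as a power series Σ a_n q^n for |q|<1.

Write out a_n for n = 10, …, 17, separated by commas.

[q^10] f(10)=10000,f(5)=625,f(2)=16,f(1)=1 ⇒ 10642
[q^11] f(11)=14641,f(1)=1 ⇒ 14642
n=12: 1·12 2·6 3·4 4·3 6·2 12·1  f→[1+16+81+256+1296+20736]=22386
d|13:{13,1}  Σf=28561+1=28562
q^14  k|14↦f(k): 14:38416 7:2401 2:16 1:1  a_14=40834
d|15:{1,3,5,15}  Σf=1+81+625+50625=51332
n=16: 16·1 8·2 4·4 2·8 1·16  f→[65536+4096+256+16+1]=69905
d|17:{17,1}  Σf=83521+1=83522

10642, 14642, 22386, 28562, 40834, 51332, 69905, 83522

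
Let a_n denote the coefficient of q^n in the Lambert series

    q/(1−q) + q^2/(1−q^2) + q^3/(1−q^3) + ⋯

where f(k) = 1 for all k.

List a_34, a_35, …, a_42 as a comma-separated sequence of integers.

4, 4, 9, 2, 4, 4, 8, 2, 8

[q^34] f(34)=1,f(17)=1,f(2)=1,f(1)=1 ⇒ 4
n=35: 1·35 5·7 7·5 35·1  f→[1+1+1+1]=4
[q^36] f(1)=1,f(2)=1,f(3)=1,f(4)=1,f(6)=1,f(9)=1,f(12)=1,f(18)=1,f(36)=1 ⇒ 9
[q^37] f(1)=1,f(37)=1 ⇒ 2
d|38:{1,2,19,38}  Σf=1+1+1+1=4
n=39: 1·39 3·13 13·3 39·1  f→[1+1+1+1]=4
q^40  k|40↦f(k): 40:1 20:1 10:1 8:1 5:1 4:1 2:1 1:1  a_40=8
d|41:{41,1}  Σf=1+1=2
q^42  k|42↦f(k): 1:1 2:1 3:1 6:1 7:1 14:1 21:1 42:1  a_42=8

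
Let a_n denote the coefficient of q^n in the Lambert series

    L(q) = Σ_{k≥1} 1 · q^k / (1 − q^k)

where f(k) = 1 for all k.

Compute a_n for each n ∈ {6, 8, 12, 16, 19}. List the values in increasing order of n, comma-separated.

4, 4, 6, 5, 2

[q^6] f(6)=1,f(3)=1,f(2)=1,f(1)=1 ⇒ 4
[q^8] f(8)=1,f(4)=1,f(2)=1,f(1)=1 ⇒ 4
q^12  k|12↦f(k): 12:1 6:1 4:1 3:1 2:1 1:1  a_12=6
d|16:{16,8,4,2,1}  Σf=1+1+1+1+1=5
q^19  k|19↦f(k): 19:1 1:1  a_19=2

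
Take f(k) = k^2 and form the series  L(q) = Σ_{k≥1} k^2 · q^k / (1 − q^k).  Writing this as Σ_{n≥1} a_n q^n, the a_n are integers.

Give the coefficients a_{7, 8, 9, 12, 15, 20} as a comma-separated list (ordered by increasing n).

[q^7] f(1)=1,f(7)=49 ⇒ 50
[q^8] f(8)=64,f(4)=16,f(2)=4,f(1)=1 ⇒ 85
q^9  k|9↦f(k): 9:81 3:9 1:1  a_9=91
n=12: 1·12 2·6 3·4 4·3 6·2 12·1  f→[1+4+9+16+36+144]=210
[q^15] f(1)=1,f(3)=9,f(5)=25,f(15)=225 ⇒ 260
n=20: 20·1 10·2 5·4 4·5 2·10 1·20  f→[400+100+25+16+4+1]=546

50, 85, 91, 210, 260, 546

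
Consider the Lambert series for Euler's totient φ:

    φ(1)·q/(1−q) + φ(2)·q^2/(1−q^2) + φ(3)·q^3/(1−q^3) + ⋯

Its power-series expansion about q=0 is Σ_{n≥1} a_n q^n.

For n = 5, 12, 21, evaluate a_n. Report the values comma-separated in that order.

[q^5] φ(1)=1,φ(5)=4 ⇒ 5
[q^12] φ(1)=1,φ(2)=1,φ(3)=2,φ(4)=2,φ(6)=2,φ(12)=4 ⇒ 12
n=21: 21·1 7·3 3·7 1·21  φ→[12+6+2+1]=21

5, 12, 21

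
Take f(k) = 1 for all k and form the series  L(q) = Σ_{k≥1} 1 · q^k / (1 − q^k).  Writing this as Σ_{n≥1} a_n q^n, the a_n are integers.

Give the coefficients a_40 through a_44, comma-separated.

n=40: 1·40 2·20 4·10 5·8 8·5 10·4 20·2 40·1  f→[1+1+1+1+1+1+1+1]=8
[q^41] f(41)=1,f(1)=1 ⇒ 2
q^42  k|42↦f(k): 1:1 2:1 3:1 6:1 7:1 14:1 21:1 42:1  a_42=8
q^43  k|43↦f(k): 43:1 1:1  a_43=2
n=44: 1·44 2·22 4·11 11·4 22·2 44·1  f→[1+1+1+1+1+1]=6

8, 2, 8, 2, 6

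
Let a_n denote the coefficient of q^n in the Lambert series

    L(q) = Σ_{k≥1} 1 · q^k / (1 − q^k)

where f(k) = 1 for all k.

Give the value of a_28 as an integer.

a_28 = 6

[q^28] f(1)=1,f(2)=1,f(4)=1,f(7)=1,f(14)=1,f(28)=1 ⇒ 6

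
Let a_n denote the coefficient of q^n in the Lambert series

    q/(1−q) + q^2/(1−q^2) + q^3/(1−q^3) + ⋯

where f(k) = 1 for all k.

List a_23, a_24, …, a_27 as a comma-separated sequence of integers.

n=23: 23·1 1·23  f→[1+1]=2
q^24  k|24↦f(k): 1:1 2:1 3:1 4:1 6:1 8:1 12:1 24:1  a_24=8
q^25  k|25↦f(k): 1:1 5:1 25:1  a_25=3
[q^26] f(26)=1,f(13)=1,f(2)=1,f(1)=1 ⇒ 4
d|27:{1,3,9,27}  Σf=1+1+1+1=4

2, 8, 3, 4, 4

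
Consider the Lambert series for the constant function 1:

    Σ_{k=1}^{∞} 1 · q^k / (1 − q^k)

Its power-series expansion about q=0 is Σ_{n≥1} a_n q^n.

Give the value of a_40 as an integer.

q^40  k|40↦f(k): 40:1 20:1 10:1 8:1 5:1 4:1 2:1 1:1  a_40=8

a_40 = 8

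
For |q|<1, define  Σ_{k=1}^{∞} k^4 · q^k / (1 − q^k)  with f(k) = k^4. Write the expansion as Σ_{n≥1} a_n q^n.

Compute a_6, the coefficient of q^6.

a_6 = 1394

d|6:{1,2,3,6}  Σf=1+16+81+1296=1394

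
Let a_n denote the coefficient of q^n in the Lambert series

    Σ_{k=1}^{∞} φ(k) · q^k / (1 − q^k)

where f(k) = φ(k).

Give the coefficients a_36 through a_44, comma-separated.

[q^36] φ(36)=12,φ(18)=6,φ(12)=4,φ(9)=6,φ(6)=2,φ(4)=2,φ(3)=2,φ(2)=1,φ(1)=1 ⇒ 36
d|37:{37,1}  Σφ=36+1=37
d|38:{1,2,19,38}  Σφ=1+1+18+18=38
n=39: 1·39 3·13 13·3 39·1  φ→[1+2+12+24]=39
d|40:{40,20,10,8,5,4,2,1}  Σφ=16+8+4+4+4+2+1+1=40
[q^41] φ(1)=1,φ(41)=40 ⇒ 41
n=42: 1·42 2·21 3·14 6·7 7·6 14·3 21·2 42·1  φ→[1+1+2+2+6+6+12+12]=42
[q^43] φ(43)=42,φ(1)=1 ⇒ 43
q^44  k|44↦φ(k): 44:20 22:10 11:10 4:2 2:1 1:1  a_44=44

36, 37, 38, 39, 40, 41, 42, 43, 44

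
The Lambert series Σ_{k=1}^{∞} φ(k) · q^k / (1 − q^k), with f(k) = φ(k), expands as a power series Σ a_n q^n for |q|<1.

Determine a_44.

n=44: 1·44 2·22 4·11 11·4 22·2 44·1  φ→[1+1+2+10+10+20]=44

a_44 = 44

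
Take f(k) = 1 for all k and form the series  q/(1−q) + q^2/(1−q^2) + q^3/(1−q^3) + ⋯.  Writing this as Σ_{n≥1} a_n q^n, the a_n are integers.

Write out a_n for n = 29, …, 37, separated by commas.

[q^29] f(1)=1,f(29)=1 ⇒ 2
d|30:{30,15,10,6,5,3,2,1}  Σf=1+1+1+1+1+1+1+1=8
q^31  k|31↦f(k): 1:1 31:1  a_31=2
q^32  k|32↦f(k): 32:1 16:1 8:1 4:1 2:1 1:1  a_32=6
q^33  k|33↦f(k): 33:1 11:1 3:1 1:1  a_33=4
q^34  k|34↦f(k): 1:1 2:1 17:1 34:1  a_34=4
d|35:{35,7,5,1}  Σf=1+1+1+1=4
[q^36] f(1)=1,f(2)=1,f(3)=1,f(4)=1,f(6)=1,f(9)=1,f(12)=1,f(18)=1,f(36)=1 ⇒ 9
d|37:{1,37}  Σf=1+1=2

2, 8, 2, 6, 4, 4, 4, 9, 2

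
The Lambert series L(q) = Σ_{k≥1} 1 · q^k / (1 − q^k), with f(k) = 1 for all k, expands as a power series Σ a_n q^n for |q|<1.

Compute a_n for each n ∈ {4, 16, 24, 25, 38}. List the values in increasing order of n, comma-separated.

n=4: 4·1 2·2 1·4  f→[1+1+1]=3
d|16:{1,2,4,8,16}  Σf=1+1+1+1+1=5
q^24  k|24↦f(k): 24:1 12:1 8:1 6:1 4:1 3:1 2:1 1:1  a_24=8
[q^25] f(25)=1,f(5)=1,f(1)=1 ⇒ 3
d|38:{1,2,19,38}  Σf=1+1+1+1=4

3, 5, 8, 3, 4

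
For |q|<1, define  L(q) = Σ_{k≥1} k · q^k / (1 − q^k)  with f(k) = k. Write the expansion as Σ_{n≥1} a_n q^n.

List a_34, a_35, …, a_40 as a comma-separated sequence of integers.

[q^34] f(1)=1,f(2)=2,f(17)=17,f(34)=34 ⇒ 54
[q^35] f(1)=1,f(5)=5,f(7)=7,f(35)=35 ⇒ 48
[q^36] f(36)=36,f(18)=18,f(12)=12,f(9)=9,f(6)=6,f(4)=4,f(3)=3,f(2)=2,f(1)=1 ⇒ 91
[q^37] f(37)=37,f(1)=1 ⇒ 38
q^38  k|38↦f(k): 1:1 2:2 19:19 38:38  a_38=60
q^39  k|39↦f(k): 39:39 13:13 3:3 1:1  a_39=56
d|40:{40,20,10,8,5,4,2,1}  Σf=40+20+10+8+5+4+2+1=90

54, 48, 91, 38, 60, 56, 90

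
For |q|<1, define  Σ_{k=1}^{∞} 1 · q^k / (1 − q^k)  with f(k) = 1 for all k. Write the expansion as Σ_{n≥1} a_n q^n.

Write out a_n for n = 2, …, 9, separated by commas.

2, 2, 3, 2, 4, 2, 4, 3

q^2  k|2↦f(k): 2:1 1:1  a_2=2
n=3: 1·3 3·1  f→[1+1]=2
q^4  k|4↦f(k): 1:1 2:1 4:1  a_4=3
q^5  k|5↦f(k): 1:1 5:1  a_5=2
[q^6] f(6)=1,f(3)=1,f(2)=1,f(1)=1 ⇒ 4
[q^7] f(7)=1,f(1)=1 ⇒ 2
[q^8] f(8)=1,f(4)=1,f(2)=1,f(1)=1 ⇒ 4
q^9  k|9↦f(k): 1:1 3:1 9:1  a_9=3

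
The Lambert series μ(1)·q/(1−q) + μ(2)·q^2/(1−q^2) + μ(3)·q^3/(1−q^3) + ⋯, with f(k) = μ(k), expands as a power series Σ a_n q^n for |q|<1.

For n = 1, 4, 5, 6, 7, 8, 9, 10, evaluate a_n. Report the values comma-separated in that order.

1, 0, 0, 0, 0, 0, 0, 0

n=1: 1·1  μ→[1]=1
n=4: 1·4 2·2 4·1  μ→[1+(-1)+0]=0
q^5  k|5↦μ(k): 1:1 5:-1  a_5=0
n=6: 6·1 3·2 2·3 1·6  μ→[1+(-1)+(-1)+1]=0
[q^7] μ(1)=1,μ(7)=-1 ⇒ 0
n=8: 1·8 2·4 4·2 8·1  μ→[1+(-1)+0+0]=0
d|9:{1,3,9}  Σμ=1+(-1)+0=0
q^10  k|10↦μ(k): 1:1 2:-1 5:-1 10:1  a_10=0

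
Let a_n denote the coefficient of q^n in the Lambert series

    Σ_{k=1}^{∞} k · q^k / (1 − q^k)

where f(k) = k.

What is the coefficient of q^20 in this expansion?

a_20 = 42

q^20  k|20↦f(k): 1:1 2:2 4:4 5:5 10:10 20:20  a_20=42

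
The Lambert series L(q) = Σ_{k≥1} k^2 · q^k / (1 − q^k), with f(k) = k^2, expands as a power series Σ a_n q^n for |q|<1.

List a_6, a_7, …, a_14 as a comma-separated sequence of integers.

d|6:{6,3,2,1}  Σf=36+9+4+1=50
d|7:{7,1}  Σf=49+1=50
[q^8] f(8)=64,f(4)=16,f(2)=4,f(1)=1 ⇒ 85
[q^9] f(1)=1,f(3)=9,f(9)=81 ⇒ 91
n=10: 1·10 2·5 5·2 10·1  f→[1+4+25+100]=130
d|11:{11,1}  Σf=121+1=122
[q^12] f(1)=1,f(2)=4,f(3)=9,f(4)=16,f(6)=36,f(12)=144 ⇒ 210
[q^13] f(13)=169,f(1)=1 ⇒ 170
d|14:{1,2,7,14}  Σf=1+4+49+196=250

50, 50, 85, 91, 130, 122, 210, 170, 250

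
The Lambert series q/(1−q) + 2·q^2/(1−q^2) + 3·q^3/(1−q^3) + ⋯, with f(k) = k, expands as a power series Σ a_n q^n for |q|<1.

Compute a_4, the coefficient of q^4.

a_4 = 7

n=4: 4·1 2·2 1·4  f→[4+2+1]=7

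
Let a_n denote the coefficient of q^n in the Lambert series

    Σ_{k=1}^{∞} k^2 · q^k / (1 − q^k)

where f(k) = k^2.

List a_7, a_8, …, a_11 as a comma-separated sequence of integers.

50, 85, 91, 130, 122

[q^7] f(7)=49,f(1)=1 ⇒ 50
q^8  k|8↦f(k): 8:64 4:16 2:4 1:1  a_8=85
q^9  k|9↦f(k): 1:1 3:9 9:81  a_9=91
q^10  k|10↦f(k): 1:1 2:4 5:25 10:100  a_10=130
n=11: 11·1 1·11  f→[121+1]=122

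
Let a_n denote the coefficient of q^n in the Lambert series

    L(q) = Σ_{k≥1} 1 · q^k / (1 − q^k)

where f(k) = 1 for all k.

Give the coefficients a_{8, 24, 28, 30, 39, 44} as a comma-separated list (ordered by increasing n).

4, 8, 6, 8, 4, 6

d|8:{8,4,2,1}  Σf=1+1+1+1=4
q^24  k|24↦f(k): 24:1 12:1 8:1 6:1 4:1 3:1 2:1 1:1  a_24=8
n=28: 28·1 14·2 7·4 4·7 2·14 1·28  f→[1+1+1+1+1+1]=6
d|30:{30,15,10,6,5,3,2,1}  Σf=1+1+1+1+1+1+1+1=8
q^39  k|39↦f(k): 39:1 13:1 3:1 1:1  a_39=4
d|44:{1,2,4,11,22,44}  Σf=1+1+1+1+1+1=6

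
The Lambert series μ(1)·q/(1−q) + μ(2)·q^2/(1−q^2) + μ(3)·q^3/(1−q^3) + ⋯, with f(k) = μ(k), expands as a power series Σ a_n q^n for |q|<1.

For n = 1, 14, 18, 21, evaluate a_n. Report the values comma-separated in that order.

[q^1] μ(1)=1 ⇒ 1
q^14  k|14↦μ(k): 14:1 7:-1 2:-1 1:1  a_14=0
[q^18] μ(1)=1,μ(2)=-1,μ(3)=-1,μ(6)=1,μ(9)=0,μ(18)=0 ⇒ 0
d|21:{1,3,7,21}  Σμ=1+(-1)+(-1)+1=0

1, 0, 0, 0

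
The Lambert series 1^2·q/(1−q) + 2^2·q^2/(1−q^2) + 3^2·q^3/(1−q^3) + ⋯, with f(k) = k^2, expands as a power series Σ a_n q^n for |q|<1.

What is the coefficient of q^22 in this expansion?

d|22:{22,11,2,1}  Σf=484+121+4+1=610

a_22 = 610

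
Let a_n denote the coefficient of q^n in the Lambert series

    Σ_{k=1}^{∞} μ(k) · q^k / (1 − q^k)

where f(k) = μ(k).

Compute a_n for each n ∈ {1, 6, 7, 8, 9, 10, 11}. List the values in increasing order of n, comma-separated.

1, 0, 0, 0, 0, 0, 0

d|1:{1}  Σμ=1=1
n=6: 1·6 2·3 3·2 6·1  μ→[1+(-1)+(-1)+1]=0
n=7: 7·1 1·7  μ→[(-1)+1]=0
d|8:{8,4,2,1}  Σμ=0+0+(-1)+1=0
[q^9] μ(9)=0,μ(3)=-1,μ(1)=1 ⇒ 0
q^10  k|10↦μ(k): 10:1 5:-1 2:-1 1:1  a_10=0
q^11  k|11↦μ(k): 1:1 11:-1  a_11=0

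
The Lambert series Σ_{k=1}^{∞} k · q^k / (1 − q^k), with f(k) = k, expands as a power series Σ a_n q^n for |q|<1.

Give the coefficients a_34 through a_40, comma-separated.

q^34  k|34↦f(k): 34:34 17:17 2:2 1:1  a_34=54
q^35  k|35↦f(k): 35:35 7:7 5:5 1:1  a_35=48
[q^36] f(36)=36,f(18)=18,f(12)=12,f(9)=9,f(6)=6,f(4)=4,f(3)=3,f(2)=2,f(1)=1 ⇒ 91
d|37:{1,37}  Σf=1+37=38
[q^38] f(38)=38,f(19)=19,f(2)=2,f(1)=1 ⇒ 60
[q^39] f(39)=39,f(13)=13,f(3)=3,f(1)=1 ⇒ 56
q^40  k|40↦f(k): 1:1 2:2 4:4 5:5 8:8 10:10 20:20 40:40  a_40=90

54, 48, 91, 38, 60, 56, 90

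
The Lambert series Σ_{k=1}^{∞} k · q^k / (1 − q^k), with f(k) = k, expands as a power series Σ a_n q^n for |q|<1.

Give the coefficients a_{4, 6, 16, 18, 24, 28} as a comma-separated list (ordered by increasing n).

7, 12, 31, 39, 60, 56

[q^4] f(1)=1,f(2)=2,f(4)=4 ⇒ 7
q^6  k|6↦f(k): 1:1 2:2 3:3 6:6  a_6=12
d|16:{1,2,4,8,16}  Σf=1+2+4+8+16=31
d|18:{18,9,6,3,2,1}  Σf=18+9+6+3+2+1=39
q^24  k|24↦f(k): 1:1 2:2 3:3 4:4 6:6 8:8 12:12 24:24  a_24=60
n=28: 28·1 14·2 7·4 4·7 2·14 1·28  f→[28+14+7+4+2+1]=56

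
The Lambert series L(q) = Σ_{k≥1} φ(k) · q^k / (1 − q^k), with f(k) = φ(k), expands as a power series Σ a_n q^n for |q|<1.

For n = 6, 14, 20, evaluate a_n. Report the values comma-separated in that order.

n=6: 1·6 2·3 3·2 6·1  φ→[1+1+2+2]=6
d|14:{14,7,2,1}  Σφ=6+6+1+1=14
[q^20] φ(20)=8,φ(10)=4,φ(5)=4,φ(4)=2,φ(2)=1,φ(1)=1 ⇒ 20

6, 14, 20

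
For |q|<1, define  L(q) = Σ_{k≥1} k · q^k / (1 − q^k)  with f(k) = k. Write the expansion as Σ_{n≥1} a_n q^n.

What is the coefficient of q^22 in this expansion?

q^22  k|22↦f(k): 1:1 2:2 11:11 22:22  a_22=36

a_22 = 36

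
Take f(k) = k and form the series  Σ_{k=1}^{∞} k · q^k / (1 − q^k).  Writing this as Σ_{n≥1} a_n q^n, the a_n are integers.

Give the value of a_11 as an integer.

d|11:{1,11}  Σf=1+11=12

a_11 = 12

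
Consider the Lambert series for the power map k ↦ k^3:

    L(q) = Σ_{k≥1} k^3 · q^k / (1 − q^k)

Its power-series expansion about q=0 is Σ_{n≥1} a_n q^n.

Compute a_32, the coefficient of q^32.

a_32 = 37449

d|32:{32,16,8,4,2,1}  Σf=32768+4096+512+64+8+1=37449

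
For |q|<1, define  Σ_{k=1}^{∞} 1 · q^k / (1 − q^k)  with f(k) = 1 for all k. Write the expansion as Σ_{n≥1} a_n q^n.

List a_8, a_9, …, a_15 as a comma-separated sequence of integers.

[q^8] f(8)=1,f(4)=1,f(2)=1,f(1)=1 ⇒ 4
n=9: 9·1 3·3 1·9  f→[1+1+1]=3
n=10: 1·10 2·5 5·2 10·1  f→[1+1+1+1]=4
n=11: 1·11 11·1  f→[1+1]=2
[q^12] f(1)=1,f(2)=1,f(3)=1,f(4)=1,f(6)=1,f(12)=1 ⇒ 6
d|13:{1,13}  Σf=1+1=2
n=14: 14·1 7·2 2·7 1·14  f→[1+1+1+1]=4
q^15  k|15↦f(k): 1:1 3:1 5:1 15:1  a_15=4

4, 3, 4, 2, 6, 2, 4, 4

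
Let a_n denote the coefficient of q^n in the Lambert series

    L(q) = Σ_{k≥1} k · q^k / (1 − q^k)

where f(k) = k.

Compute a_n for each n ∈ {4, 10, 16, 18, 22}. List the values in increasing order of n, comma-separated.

q^4  k|4↦f(k): 4:4 2:2 1:1  a_4=7
[q^10] f(1)=1,f(2)=2,f(5)=5,f(10)=10 ⇒ 18
q^16  k|16↦f(k): 1:1 2:2 4:4 8:8 16:16  a_16=31
n=18: 1·18 2·9 3·6 6·3 9·2 18·1  f→[1+2+3+6+9+18]=39
q^22  k|22↦f(k): 1:1 2:2 11:11 22:22  a_22=36

7, 18, 31, 39, 36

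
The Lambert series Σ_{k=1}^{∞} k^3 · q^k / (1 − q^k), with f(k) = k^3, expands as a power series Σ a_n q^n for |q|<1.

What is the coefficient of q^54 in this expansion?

a_54 = 183960

n=54: 1·54 2·27 3·18 6·9 9·6 18·3 27·2 54·1  f→[1+8+27+216+729+5832+19683+157464]=183960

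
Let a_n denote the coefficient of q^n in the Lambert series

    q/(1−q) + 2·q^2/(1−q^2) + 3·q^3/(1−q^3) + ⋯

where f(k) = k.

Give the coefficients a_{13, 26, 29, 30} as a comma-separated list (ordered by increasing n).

n=13: 1·13 13·1  f→[1+13]=14
d|26:{26,13,2,1}  Σf=26+13+2+1=42
q^29  k|29↦f(k): 1:1 29:29  a_29=30
[q^30] f(1)=1,f(2)=2,f(3)=3,f(5)=5,f(6)=6,f(10)=10,f(15)=15,f(30)=30 ⇒ 72

14, 42, 30, 72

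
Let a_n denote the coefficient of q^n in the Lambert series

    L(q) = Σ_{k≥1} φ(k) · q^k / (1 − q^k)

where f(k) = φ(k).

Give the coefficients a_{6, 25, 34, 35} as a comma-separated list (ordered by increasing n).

n=6: 1·6 2·3 3·2 6·1  φ→[1+1+2+2]=6
d|25:{25,5,1}  Σφ=20+4+1=25
[q^34] φ(1)=1,φ(2)=1,φ(17)=16,φ(34)=16 ⇒ 34
d|35:{35,7,5,1}  Σφ=24+6+4+1=35

6, 25, 34, 35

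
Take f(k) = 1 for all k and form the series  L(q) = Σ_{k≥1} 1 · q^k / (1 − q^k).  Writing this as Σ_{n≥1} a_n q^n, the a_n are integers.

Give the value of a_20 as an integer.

a_20 = 6

q^20  k|20↦f(k): 20:1 10:1 5:1 4:1 2:1 1:1  a_20=6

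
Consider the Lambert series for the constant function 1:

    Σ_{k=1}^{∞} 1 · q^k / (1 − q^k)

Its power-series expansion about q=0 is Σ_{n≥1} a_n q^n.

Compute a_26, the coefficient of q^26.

q^26  k|26↦f(k): 1:1 2:1 13:1 26:1  a_26=4

a_26 = 4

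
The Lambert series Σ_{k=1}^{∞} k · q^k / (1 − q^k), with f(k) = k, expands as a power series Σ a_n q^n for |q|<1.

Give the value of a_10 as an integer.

a_10 = 18

d|10:{1,2,5,10}  Σf=1+2+5+10=18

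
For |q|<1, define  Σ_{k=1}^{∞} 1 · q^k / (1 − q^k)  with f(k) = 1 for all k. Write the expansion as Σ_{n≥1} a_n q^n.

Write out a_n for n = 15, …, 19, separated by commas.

4, 5, 2, 6, 2

d|15:{15,5,3,1}  Σf=1+1+1+1=4
[q^16] f(1)=1,f(2)=1,f(4)=1,f(8)=1,f(16)=1 ⇒ 5
d|17:{1,17}  Σf=1+1=2
q^18  k|18↦f(k): 1:1 2:1 3:1 6:1 9:1 18:1  a_18=6
q^19  k|19↦f(k): 19:1 1:1  a_19=2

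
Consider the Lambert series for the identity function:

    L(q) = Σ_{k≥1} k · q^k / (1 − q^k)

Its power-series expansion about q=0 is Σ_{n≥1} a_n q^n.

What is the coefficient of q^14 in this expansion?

a_14 = 24

q^14  k|14↦f(k): 14:14 7:7 2:2 1:1  a_14=24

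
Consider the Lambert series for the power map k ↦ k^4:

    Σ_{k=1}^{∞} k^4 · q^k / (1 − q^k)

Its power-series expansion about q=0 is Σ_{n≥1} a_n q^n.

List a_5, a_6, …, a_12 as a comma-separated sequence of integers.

q^5  k|5↦f(k): 5:625 1:1  a_5=626
n=6: 6·1 3·2 2·3 1·6  f→[1296+81+16+1]=1394
q^7  k|7↦f(k): 1:1 7:2401  a_7=2402
n=8: 8·1 4·2 2·4 1·8  f→[4096+256+16+1]=4369
d|9:{1,3,9}  Σf=1+81+6561=6643
q^10  k|10↦f(k): 10:10000 5:625 2:16 1:1  a_10=10642
d|11:{1,11}  Σf=1+14641=14642
n=12: 12·1 6·2 4·3 3·4 2·6 1·12  f→[20736+1296+256+81+16+1]=22386

626, 1394, 2402, 4369, 6643, 10642, 14642, 22386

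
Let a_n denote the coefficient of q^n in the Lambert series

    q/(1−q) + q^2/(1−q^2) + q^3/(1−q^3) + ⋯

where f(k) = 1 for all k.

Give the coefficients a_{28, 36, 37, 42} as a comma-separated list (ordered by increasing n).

6, 9, 2, 8

d|28:{28,14,7,4,2,1}  Σf=1+1+1+1+1+1=6
d|36:{1,2,3,4,6,9,12,18,36}  Σf=1+1+1+1+1+1+1+1+1=9
q^37  k|37↦f(k): 37:1 1:1  a_37=2
n=42: 1·42 2·21 3·14 6·7 7·6 14·3 21·2 42·1  f→[1+1+1+1+1+1+1+1]=8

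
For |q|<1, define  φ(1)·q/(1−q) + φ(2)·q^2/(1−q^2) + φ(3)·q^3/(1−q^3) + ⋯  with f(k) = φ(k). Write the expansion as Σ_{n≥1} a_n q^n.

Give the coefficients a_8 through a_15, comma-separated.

[q^8] φ(8)=4,φ(4)=2,φ(2)=1,φ(1)=1 ⇒ 8
q^9  k|9↦φ(k): 9:6 3:2 1:1  a_9=9
d|10:{1,2,5,10}  Σφ=1+1+4+4=10
q^11  k|11↦φ(k): 1:1 11:10  a_11=11
q^12  k|12↦φ(k): 1:1 2:1 3:2 4:2 6:2 12:4  a_12=12
n=13: 13·1 1·13  φ→[12+1]=13
d|14:{14,7,2,1}  Σφ=6+6+1+1=14
q^15  k|15↦φ(k): 1:1 3:2 5:4 15:8  a_15=15

8, 9, 10, 11, 12, 13, 14, 15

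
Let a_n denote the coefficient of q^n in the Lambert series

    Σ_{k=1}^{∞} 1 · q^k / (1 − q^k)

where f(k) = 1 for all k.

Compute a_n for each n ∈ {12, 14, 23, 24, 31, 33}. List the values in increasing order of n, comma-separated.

d|12:{1,2,3,4,6,12}  Σf=1+1+1+1+1+1=6
[q^14] f(1)=1,f(2)=1,f(7)=1,f(14)=1 ⇒ 4
d|23:{1,23}  Σf=1+1=2
q^24  k|24↦f(k): 1:1 2:1 3:1 4:1 6:1 8:1 12:1 24:1  a_24=8
n=31: 1·31 31·1  f→[1+1]=2
q^33  k|33↦f(k): 33:1 11:1 3:1 1:1  a_33=4

6, 4, 2, 8, 2, 4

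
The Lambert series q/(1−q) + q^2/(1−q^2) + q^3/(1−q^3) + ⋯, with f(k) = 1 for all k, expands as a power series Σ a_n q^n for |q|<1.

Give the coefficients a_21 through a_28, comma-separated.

4, 4, 2, 8, 3, 4, 4, 6

n=21: 21·1 7·3 3·7 1·21  f→[1+1+1+1]=4
[q^22] f(1)=1,f(2)=1,f(11)=1,f(22)=1 ⇒ 4
q^23  k|23↦f(k): 1:1 23:1  a_23=2
n=24: 1·24 2·12 3·8 4·6 6·4 8·3 12·2 24·1  f→[1+1+1+1+1+1+1+1]=8
[q^25] f(25)=1,f(5)=1,f(1)=1 ⇒ 3
n=26: 1·26 2·13 13·2 26·1  f→[1+1+1+1]=4
d|27:{1,3,9,27}  Σf=1+1+1+1=4
[q^28] f(1)=1,f(2)=1,f(4)=1,f(7)=1,f(14)=1,f(28)=1 ⇒ 6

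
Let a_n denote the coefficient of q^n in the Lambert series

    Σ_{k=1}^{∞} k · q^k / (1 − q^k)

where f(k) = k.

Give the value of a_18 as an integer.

a_18 = 39

[q^18] f(1)=1,f(2)=2,f(3)=3,f(6)=6,f(9)=9,f(18)=18 ⇒ 39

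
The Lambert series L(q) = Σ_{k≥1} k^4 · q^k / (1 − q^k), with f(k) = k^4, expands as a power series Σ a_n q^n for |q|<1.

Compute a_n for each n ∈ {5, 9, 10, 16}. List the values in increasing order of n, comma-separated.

[q^5] f(1)=1,f(5)=625 ⇒ 626
[q^9] f(1)=1,f(3)=81,f(9)=6561 ⇒ 6643
q^10  k|10↦f(k): 1:1 2:16 5:625 10:10000  a_10=10642
q^16  k|16↦f(k): 16:65536 8:4096 4:256 2:16 1:1  a_16=69905

626, 6643, 10642, 69905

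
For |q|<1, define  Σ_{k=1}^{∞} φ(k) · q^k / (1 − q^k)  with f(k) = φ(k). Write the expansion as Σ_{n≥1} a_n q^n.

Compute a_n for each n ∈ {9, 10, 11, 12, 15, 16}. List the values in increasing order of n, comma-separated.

[q^9] φ(9)=6,φ(3)=2,φ(1)=1 ⇒ 9
d|10:{10,5,2,1}  Σφ=4+4+1+1=10
n=11: 11·1 1·11  φ→[10+1]=11
d|12:{1,2,3,4,6,12}  Σφ=1+1+2+2+2+4=12
n=15: 15·1 5·3 3·5 1·15  φ→[8+4+2+1]=15
d|16:{16,8,4,2,1}  Σφ=8+4+2+1+1=16

9, 10, 11, 12, 15, 16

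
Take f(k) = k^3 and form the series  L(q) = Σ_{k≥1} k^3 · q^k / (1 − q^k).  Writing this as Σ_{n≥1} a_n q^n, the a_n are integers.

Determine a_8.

a_8 = 585

n=8: 8·1 4·2 2·4 1·8  f→[512+64+8+1]=585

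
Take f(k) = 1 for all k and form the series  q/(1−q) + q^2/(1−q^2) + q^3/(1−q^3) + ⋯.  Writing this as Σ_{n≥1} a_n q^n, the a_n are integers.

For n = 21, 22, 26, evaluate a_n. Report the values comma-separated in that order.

d|21:{1,3,7,21}  Σf=1+1+1+1=4
q^22  k|22↦f(k): 1:1 2:1 11:1 22:1  a_22=4
q^26  k|26↦f(k): 26:1 13:1 2:1 1:1  a_26=4

4, 4, 4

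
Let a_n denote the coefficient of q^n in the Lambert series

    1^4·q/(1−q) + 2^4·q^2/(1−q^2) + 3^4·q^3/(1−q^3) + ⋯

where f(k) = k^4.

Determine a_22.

a_22 = 248914

[q^22] f(22)=234256,f(11)=14641,f(2)=16,f(1)=1 ⇒ 248914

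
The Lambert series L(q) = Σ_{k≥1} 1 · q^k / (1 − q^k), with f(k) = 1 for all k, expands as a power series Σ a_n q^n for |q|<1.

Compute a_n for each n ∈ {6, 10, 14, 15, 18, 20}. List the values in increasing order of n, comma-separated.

[q^6] f(1)=1,f(2)=1,f(3)=1,f(6)=1 ⇒ 4
q^10  k|10↦f(k): 1:1 2:1 5:1 10:1  a_10=4
d|14:{1,2,7,14}  Σf=1+1+1+1=4
n=15: 15·1 5·3 3·5 1·15  f→[1+1+1+1]=4
[q^18] f(18)=1,f(9)=1,f(6)=1,f(3)=1,f(2)=1,f(1)=1 ⇒ 6
n=20: 20·1 10·2 5·4 4·5 2·10 1·20  f→[1+1+1+1+1+1]=6

4, 4, 4, 4, 6, 6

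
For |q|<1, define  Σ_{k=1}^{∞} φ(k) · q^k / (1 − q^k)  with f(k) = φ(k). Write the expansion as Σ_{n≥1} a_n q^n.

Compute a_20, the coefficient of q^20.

q^20  k|20↦φ(k): 20:8 10:4 5:4 4:2 2:1 1:1  a_20=20

a_20 = 20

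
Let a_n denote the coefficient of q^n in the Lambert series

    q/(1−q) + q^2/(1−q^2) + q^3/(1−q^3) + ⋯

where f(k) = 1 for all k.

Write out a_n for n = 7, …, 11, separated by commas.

2, 4, 3, 4, 2

q^7  k|7↦f(k): 7:1 1:1  a_7=2
[q^8] f(8)=1,f(4)=1,f(2)=1,f(1)=1 ⇒ 4
q^9  k|9↦f(k): 9:1 3:1 1:1  a_9=3
q^10  k|10↦f(k): 1:1 2:1 5:1 10:1  a_10=4
n=11: 11·1 1·11  f→[1+1]=2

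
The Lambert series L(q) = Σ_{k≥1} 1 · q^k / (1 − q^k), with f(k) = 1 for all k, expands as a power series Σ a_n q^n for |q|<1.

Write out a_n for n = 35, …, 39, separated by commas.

4, 9, 2, 4, 4

q^35  k|35↦f(k): 35:1 7:1 5:1 1:1  a_35=4
q^36  k|36↦f(k): 36:1 18:1 12:1 9:1 6:1 4:1 3:1 2:1 1:1  a_36=9
n=37: 1·37 37·1  f→[1+1]=2
n=38: 38·1 19·2 2·19 1·38  f→[1+1+1+1]=4
q^39  k|39↦f(k): 39:1 13:1 3:1 1:1  a_39=4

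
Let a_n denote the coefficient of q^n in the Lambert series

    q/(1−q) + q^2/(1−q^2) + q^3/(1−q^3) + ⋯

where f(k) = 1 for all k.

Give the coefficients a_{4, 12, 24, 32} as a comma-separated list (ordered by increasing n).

[q^4] f(1)=1,f(2)=1,f(4)=1 ⇒ 3
n=12: 12·1 6·2 4·3 3·4 2·6 1·12  f→[1+1+1+1+1+1]=6
q^24  k|24↦f(k): 24:1 12:1 8:1 6:1 4:1 3:1 2:1 1:1  a_24=8
[q^32] f(1)=1,f(2)=1,f(4)=1,f(8)=1,f(16)=1,f(32)=1 ⇒ 6

3, 6, 8, 6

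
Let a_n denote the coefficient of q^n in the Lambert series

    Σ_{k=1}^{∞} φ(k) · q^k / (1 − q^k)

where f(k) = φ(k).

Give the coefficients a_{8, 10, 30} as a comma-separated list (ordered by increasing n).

q^8  k|8↦φ(k): 8:4 4:2 2:1 1:1  a_8=8
n=10: 10·1 5·2 2·5 1·10  φ→[4+4+1+1]=10
q^30  k|30↦φ(k): 1:1 2:1 3:2 5:4 6:2 10:4 15:8 30:8  a_30=30

8, 10, 30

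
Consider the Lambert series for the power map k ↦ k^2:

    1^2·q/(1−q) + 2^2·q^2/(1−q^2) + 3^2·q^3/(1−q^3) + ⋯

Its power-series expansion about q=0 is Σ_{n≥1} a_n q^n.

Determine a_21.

a_21 = 500

q^21  k|21↦f(k): 21:441 7:49 3:9 1:1  a_21=500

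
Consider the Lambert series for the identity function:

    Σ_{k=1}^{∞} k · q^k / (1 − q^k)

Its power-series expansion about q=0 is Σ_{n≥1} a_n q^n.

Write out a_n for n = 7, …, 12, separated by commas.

8, 15, 13, 18, 12, 28

[q^7] f(1)=1,f(7)=7 ⇒ 8
n=8: 1·8 2·4 4·2 8·1  f→[1+2+4+8]=15
n=9: 1·9 3·3 9·1  f→[1+3+9]=13
q^10  k|10↦f(k): 1:1 2:2 5:5 10:10  a_10=18
[q^11] f(1)=1,f(11)=11 ⇒ 12
q^12  k|12↦f(k): 1:1 2:2 3:3 4:4 6:6 12:12  a_12=28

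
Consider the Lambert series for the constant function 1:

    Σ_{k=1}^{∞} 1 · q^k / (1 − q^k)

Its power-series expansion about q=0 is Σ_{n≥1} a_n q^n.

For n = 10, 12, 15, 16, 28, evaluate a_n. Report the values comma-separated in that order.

4, 6, 4, 5, 6

q^10  k|10↦f(k): 1:1 2:1 5:1 10:1  a_10=4
d|12:{1,2,3,4,6,12}  Σf=1+1+1+1+1+1=6
[q^15] f(15)=1,f(5)=1,f(3)=1,f(1)=1 ⇒ 4
d|16:{1,2,4,8,16}  Σf=1+1+1+1+1=5
[q^28] f(28)=1,f(14)=1,f(7)=1,f(4)=1,f(2)=1,f(1)=1 ⇒ 6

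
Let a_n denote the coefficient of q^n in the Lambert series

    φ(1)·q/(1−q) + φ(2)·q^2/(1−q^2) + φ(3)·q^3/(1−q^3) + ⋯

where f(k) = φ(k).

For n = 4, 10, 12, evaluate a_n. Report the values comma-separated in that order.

d|4:{4,2,1}  Σφ=2+1+1=4
q^10  k|10↦φ(k): 10:4 5:4 2:1 1:1  a_10=10
d|12:{12,6,4,3,2,1}  Σφ=4+2+2+2+1+1=12

4, 10, 12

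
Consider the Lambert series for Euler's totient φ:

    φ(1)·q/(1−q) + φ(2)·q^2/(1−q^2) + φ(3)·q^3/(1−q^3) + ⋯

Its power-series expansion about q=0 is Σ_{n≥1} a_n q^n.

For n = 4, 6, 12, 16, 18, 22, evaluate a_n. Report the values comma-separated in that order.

n=4: 1·4 2·2 4·1  φ→[1+1+2]=4
n=6: 1·6 2·3 3·2 6·1  φ→[1+1+2+2]=6
n=12: 12·1 6·2 4·3 3·4 2·6 1·12  φ→[4+2+2+2+1+1]=12
d|16:{1,2,4,8,16}  Σφ=1+1+2+4+8=16
d|18:{1,2,3,6,9,18}  Σφ=1+1+2+2+6+6=18
q^22  k|22↦φ(k): 22:10 11:10 2:1 1:1  a_22=22

4, 6, 12, 16, 18, 22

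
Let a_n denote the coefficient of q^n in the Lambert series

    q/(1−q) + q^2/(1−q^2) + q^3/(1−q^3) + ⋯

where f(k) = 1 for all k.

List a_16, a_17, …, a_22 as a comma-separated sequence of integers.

5, 2, 6, 2, 6, 4, 4

[q^16] f(16)=1,f(8)=1,f(4)=1,f(2)=1,f(1)=1 ⇒ 5
q^17  k|17↦f(k): 1:1 17:1  a_17=2
[q^18] f(18)=1,f(9)=1,f(6)=1,f(3)=1,f(2)=1,f(1)=1 ⇒ 6
q^19  k|19↦f(k): 1:1 19:1  a_19=2
q^20  k|20↦f(k): 1:1 2:1 4:1 5:1 10:1 20:1  a_20=6
d|21:{1,3,7,21}  Σf=1+1+1+1=4
[q^22] f(1)=1,f(2)=1,f(11)=1,f(22)=1 ⇒ 4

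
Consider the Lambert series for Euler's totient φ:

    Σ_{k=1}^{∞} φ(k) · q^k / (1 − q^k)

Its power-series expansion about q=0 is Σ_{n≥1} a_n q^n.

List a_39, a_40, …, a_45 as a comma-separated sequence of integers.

[q^39] φ(39)=24,φ(13)=12,φ(3)=2,φ(1)=1 ⇒ 39
d|40:{40,20,10,8,5,4,2,1}  Σφ=16+8+4+4+4+2+1+1=40
[q^41] φ(41)=40,φ(1)=1 ⇒ 41
n=42: 1·42 2·21 3·14 6·7 7·6 14·3 21·2 42·1  φ→[1+1+2+2+6+6+12+12]=42
d|43:{43,1}  Σφ=42+1=43
[q^44] φ(44)=20,φ(22)=10,φ(11)=10,φ(4)=2,φ(2)=1,φ(1)=1 ⇒ 44
n=45: 1·45 3·15 5·9 9·5 15·3 45·1  φ→[1+2+4+6+8+24]=45

39, 40, 41, 42, 43, 44, 45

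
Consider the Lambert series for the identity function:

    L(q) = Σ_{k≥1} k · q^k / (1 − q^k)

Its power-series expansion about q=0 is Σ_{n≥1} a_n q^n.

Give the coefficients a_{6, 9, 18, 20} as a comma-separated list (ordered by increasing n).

n=6: 1·6 2·3 3·2 6·1  f→[1+2+3+6]=12
q^9  k|9↦f(k): 1:1 3:3 9:9  a_9=13
q^18  k|18↦f(k): 18:18 9:9 6:6 3:3 2:2 1:1  a_18=39
[q^20] f(1)=1,f(2)=2,f(4)=4,f(5)=5,f(10)=10,f(20)=20 ⇒ 42

12, 13, 39, 42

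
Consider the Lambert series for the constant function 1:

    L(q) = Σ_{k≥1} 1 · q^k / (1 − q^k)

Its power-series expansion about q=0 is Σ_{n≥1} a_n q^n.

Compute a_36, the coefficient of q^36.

[q^36] f(36)=1,f(18)=1,f(12)=1,f(9)=1,f(6)=1,f(4)=1,f(3)=1,f(2)=1,f(1)=1 ⇒ 9

a_36 = 9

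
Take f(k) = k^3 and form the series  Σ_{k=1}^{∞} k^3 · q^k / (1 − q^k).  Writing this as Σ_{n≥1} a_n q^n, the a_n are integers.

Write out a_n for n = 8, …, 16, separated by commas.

585, 757, 1134, 1332, 2044, 2198, 3096, 3528, 4681

q^8  k|8↦f(k): 8:512 4:64 2:8 1:1  a_8=585
[q^9] f(9)=729,f(3)=27,f(1)=1 ⇒ 757
q^10  k|10↦f(k): 1:1 2:8 5:125 10:1000  a_10=1134
n=11: 1·11 11·1  f→[1+1331]=1332
[q^12] f(1)=1,f(2)=8,f(3)=27,f(4)=64,f(6)=216,f(12)=1728 ⇒ 2044
d|13:{1,13}  Σf=1+2197=2198
n=14: 14·1 7·2 2·7 1·14  f→[2744+343+8+1]=3096
q^15  k|15↦f(k): 15:3375 5:125 3:27 1:1  a_15=3528
n=16: 16·1 8·2 4·4 2·8 1·16  f→[4096+512+64+8+1]=4681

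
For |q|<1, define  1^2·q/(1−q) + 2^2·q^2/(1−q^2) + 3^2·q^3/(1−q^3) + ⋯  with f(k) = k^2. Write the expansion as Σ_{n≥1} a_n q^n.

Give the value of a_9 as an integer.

d|9:{1,3,9}  Σf=1+9+81=91

a_9 = 91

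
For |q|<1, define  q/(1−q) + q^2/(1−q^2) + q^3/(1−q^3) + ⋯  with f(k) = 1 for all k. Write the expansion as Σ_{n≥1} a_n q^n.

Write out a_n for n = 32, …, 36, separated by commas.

6, 4, 4, 4, 9

q^32  k|32↦f(k): 32:1 16:1 8:1 4:1 2:1 1:1  a_32=6
q^33  k|33↦f(k): 1:1 3:1 11:1 33:1  a_33=4
[q^34] f(34)=1,f(17)=1,f(2)=1,f(1)=1 ⇒ 4
[q^35] f(35)=1,f(7)=1,f(5)=1,f(1)=1 ⇒ 4
n=36: 36·1 18·2 12·3 9·4 6·6 4·9 3·12 2·18 1·36  f→[1+1+1+1+1+1+1+1+1]=9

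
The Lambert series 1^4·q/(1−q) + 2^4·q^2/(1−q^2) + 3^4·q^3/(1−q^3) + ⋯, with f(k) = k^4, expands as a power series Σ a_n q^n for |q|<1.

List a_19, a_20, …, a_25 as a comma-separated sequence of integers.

130322, 170898, 196964, 248914, 279842, 358258, 391251

[q^19] f(19)=130321,f(1)=1 ⇒ 130322
[q^20] f(20)=160000,f(10)=10000,f(5)=625,f(4)=256,f(2)=16,f(1)=1 ⇒ 170898
n=21: 1·21 3·7 7·3 21·1  f→[1+81+2401+194481]=196964
n=22: 22·1 11·2 2·11 1·22  f→[234256+14641+16+1]=248914
d|23:{1,23}  Σf=1+279841=279842
n=24: 1·24 2·12 3·8 4·6 6·4 8·3 12·2 24·1  f→[1+16+81+256+1296+4096+20736+331776]=358258
[q^25] f(25)=390625,f(5)=625,f(1)=1 ⇒ 391251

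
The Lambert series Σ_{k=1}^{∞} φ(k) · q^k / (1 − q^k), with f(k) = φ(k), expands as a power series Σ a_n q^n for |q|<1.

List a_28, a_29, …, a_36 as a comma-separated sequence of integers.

d|28:{1,2,4,7,14,28}  Σφ=1+1+2+6+6+12=28
[q^29] φ(1)=1,φ(29)=28 ⇒ 29
q^30  k|30↦φ(k): 30:8 15:8 10:4 6:2 5:4 3:2 2:1 1:1  a_30=30
d|31:{1,31}  Σφ=1+30=31
[q^32] φ(1)=1,φ(2)=1,φ(4)=2,φ(8)=4,φ(16)=8,φ(32)=16 ⇒ 32
[q^33] φ(1)=1,φ(3)=2,φ(11)=10,φ(33)=20 ⇒ 33
n=34: 34·1 17·2 2·17 1·34  φ→[16+16+1+1]=34
d|35:{1,5,7,35}  Σφ=1+4+6+24=35
[q^36] φ(1)=1,φ(2)=1,φ(3)=2,φ(4)=2,φ(6)=2,φ(9)=6,φ(12)=4,φ(18)=6,φ(36)=12 ⇒ 36

28, 29, 30, 31, 32, 33, 34, 35, 36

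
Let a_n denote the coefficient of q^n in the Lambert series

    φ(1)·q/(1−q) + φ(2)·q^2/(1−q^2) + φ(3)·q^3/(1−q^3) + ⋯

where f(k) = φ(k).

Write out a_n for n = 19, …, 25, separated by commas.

[q^19] φ(1)=1,φ(19)=18 ⇒ 19
[q^20] φ(1)=1,φ(2)=1,φ(4)=2,φ(5)=4,φ(10)=4,φ(20)=8 ⇒ 20
q^21  k|21↦φ(k): 1:1 3:2 7:6 21:12  a_21=21
q^22  k|22↦φ(k): 1:1 2:1 11:10 22:10  a_22=22
[q^23] φ(1)=1,φ(23)=22 ⇒ 23
d|24:{1,2,3,4,6,8,12,24}  Σφ=1+1+2+2+2+4+4+8=24
q^25  k|25↦φ(k): 1:1 5:4 25:20  a_25=25

19, 20, 21, 22, 23, 24, 25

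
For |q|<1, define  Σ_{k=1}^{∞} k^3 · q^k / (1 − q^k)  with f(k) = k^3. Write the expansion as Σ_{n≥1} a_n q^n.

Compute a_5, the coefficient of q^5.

a_5 = 126

[q^5] f(5)=125,f(1)=1 ⇒ 126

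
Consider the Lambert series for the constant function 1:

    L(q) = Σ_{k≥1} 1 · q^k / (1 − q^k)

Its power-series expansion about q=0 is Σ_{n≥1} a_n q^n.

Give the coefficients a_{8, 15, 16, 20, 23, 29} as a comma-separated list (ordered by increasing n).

n=8: 1·8 2·4 4·2 8·1  f→[1+1+1+1]=4
n=15: 15·1 5·3 3·5 1·15  f→[1+1+1+1]=4
[q^16] f(1)=1,f(2)=1,f(4)=1,f(8)=1,f(16)=1 ⇒ 5
n=20: 1·20 2·10 4·5 5·4 10·2 20·1  f→[1+1+1+1+1+1]=6
n=23: 23·1 1·23  f→[1+1]=2
[q^29] f(29)=1,f(1)=1 ⇒ 2

4, 4, 5, 6, 2, 2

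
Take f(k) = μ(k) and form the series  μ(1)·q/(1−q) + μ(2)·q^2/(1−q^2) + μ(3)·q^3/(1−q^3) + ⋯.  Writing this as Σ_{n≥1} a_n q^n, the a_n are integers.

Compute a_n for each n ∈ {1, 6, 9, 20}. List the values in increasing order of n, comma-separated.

1, 0, 0, 0

n=1: 1·1  μ→[1]=1
[q^6] μ(6)=1,μ(3)=-1,μ(2)=-1,μ(1)=1 ⇒ 0
[q^9] μ(9)=0,μ(3)=-1,μ(1)=1 ⇒ 0
q^20  k|20↦μ(k): 1:1 2:-1 4:0 5:-1 10:1 20:0  a_20=0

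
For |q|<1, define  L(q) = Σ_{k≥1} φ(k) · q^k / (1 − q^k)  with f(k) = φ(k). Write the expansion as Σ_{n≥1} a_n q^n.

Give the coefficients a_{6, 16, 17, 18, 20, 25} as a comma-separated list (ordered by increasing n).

[q^6] φ(1)=1,φ(2)=1,φ(3)=2,φ(6)=2 ⇒ 6
n=16: 1·16 2·8 4·4 8·2 16·1  φ→[1+1+2+4+8]=16
[q^17] φ(17)=16,φ(1)=1 ⇒ 17
d|18:{1,2,3,6,9,18}  Σφ=1+1+2+2+6+6=18
[q^20] φ(20)=8,φ(10)=4,φ(5)=4,φ(4)=2,φ(2)=1,φ(1)=1 ⇒ 20
q^25  k|25↦φ(k): 25:20 5:4 1:1  a_25=25

6, 16, 17, 18, 20, 25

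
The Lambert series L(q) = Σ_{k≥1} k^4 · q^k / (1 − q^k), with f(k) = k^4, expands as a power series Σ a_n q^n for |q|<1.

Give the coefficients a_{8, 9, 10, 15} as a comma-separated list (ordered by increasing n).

4369, 6643, 10642, 51332

d|8:{1,2,4,8}  Σf=1+16+256+4096=4369
n=9: 1·9 3·3 9·1  f→[1+81+6561]=6643
d|10:{10,5,2,1}  Σf=10000+625+16+1=10642
[q^15] f(1)=1,f(3)=81,f(5)=625,f(15)=50625 ⇒ 51332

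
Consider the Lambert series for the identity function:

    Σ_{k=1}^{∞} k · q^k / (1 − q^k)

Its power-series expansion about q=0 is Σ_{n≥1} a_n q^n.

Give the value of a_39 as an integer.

a_39 = 56

q^39  k|39↦f(k): 1:1 3:3 13:13 39:39  a_39=56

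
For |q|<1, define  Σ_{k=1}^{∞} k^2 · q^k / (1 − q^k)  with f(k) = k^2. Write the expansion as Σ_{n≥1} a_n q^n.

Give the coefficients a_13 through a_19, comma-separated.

170, 250, 260, 341, 290, 455, 362

q^13  k|13↦f(k): 1:1 13:169  a_13=170
d|14:{1,2,7,14}  Σf=1+4+49+196=250
d|15:{1,3,5,15}  Σf=1+9+25+225=260
n=16: 1·16 2·8 4·4 8·2 16·1  f→[1+4+16+64+256]=341
n=17: 17·1 1·17  f→[289+1]=290
[q^18] f(18)=324,f(9)=81,f(6)=36,f(3)=9,f(2)=4,f(1)=1 ⇒ 455
n=19: 19·1 1·19  f→[361+1]=362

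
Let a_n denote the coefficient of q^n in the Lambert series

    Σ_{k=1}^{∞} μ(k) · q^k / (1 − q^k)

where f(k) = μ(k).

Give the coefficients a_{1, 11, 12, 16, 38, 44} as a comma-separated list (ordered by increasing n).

n=1: 1·1  μ→[1]=1
n=11: 1·11 11·1  μ→[1+(-1)]=0
d|12:{1,2,3,4,6,12}  Σμ=1+(-1)+(-1)+0+1+0=0
q^16  k|16↦μ(k): 1:1 2:-1 4:0 8:0 16:0  a_16=0
d|38:{1,2,19,38}  Σμ=1+(-1)+(-1)+1=0
n=44: 1·44 2·22 4·11 11·4 22·2 44·1  μ→[1+(-1)+0+(-1)+1+0]=0

1, 0, 0, 0, 0, 0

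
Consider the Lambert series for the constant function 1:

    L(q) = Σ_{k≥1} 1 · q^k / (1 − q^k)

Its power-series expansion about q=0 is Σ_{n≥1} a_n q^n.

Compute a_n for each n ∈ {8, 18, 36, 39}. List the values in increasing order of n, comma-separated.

4, 6, 9, 4

[q^8] f(1)=1,f(2)=1,f(4)=1,f(8)=1 ⇒ 4
d|18:{18,9,6,3,2,1}  Σf=1+1+1+1+1+1=6
n=36: 1·36 2·18 3·12 4·9 6·6 9·4 12·3 18·2 36·1  f→[1+1+1+1+1+1+1+1+1]=9
q^39  k|39↦f(k): 1:1 3:1 13:1 39:1  a_39=4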